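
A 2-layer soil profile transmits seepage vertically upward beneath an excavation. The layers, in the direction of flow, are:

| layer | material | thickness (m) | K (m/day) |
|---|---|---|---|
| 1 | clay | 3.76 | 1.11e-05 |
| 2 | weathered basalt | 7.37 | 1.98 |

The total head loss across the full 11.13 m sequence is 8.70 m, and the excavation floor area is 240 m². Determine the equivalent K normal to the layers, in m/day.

3.29e-05

Flow is perpendicular to layering, so the layers act in series and the equivalent K is the thickness-weighted harmonic mean.
Total thickness L = 3.76 + 7.37 = 11.13 m.
Σ(b_i/K_i) = 3.76/1.11e-05 + 7.37/1.98 = 3.387e+05 d.
K_eq = L / Σ(b_i/K_i) = 11.13 / 3.387e+05 = 3.286e-05 m/day.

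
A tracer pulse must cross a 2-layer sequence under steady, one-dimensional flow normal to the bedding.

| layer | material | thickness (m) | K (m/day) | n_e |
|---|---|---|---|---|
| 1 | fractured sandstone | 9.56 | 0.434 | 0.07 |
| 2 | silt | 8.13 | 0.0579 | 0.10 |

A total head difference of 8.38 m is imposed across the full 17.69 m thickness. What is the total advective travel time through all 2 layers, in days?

28.7

With flow normal to the layers, continuity requires the same specific discharge q through every layer.
Σ(b_i/K_i) = 9.56/0.434 + 8.13/0.0579 = 162.4 d.
q = Δh / Σ(b_i/K_i) = 8.38 / 162.4 = 0.05159 m/day.
In each layer the seepage velocity is v_i = q/n_i, so the layer transit time is t_i = b_i·n_i / q:
  layer 1 (fractured sandstone): t_1 = 9.56 × 0.07 / 0.05159 = 12.97 d
  layer 2 (silt): t_2 = 8.13 × 0.10 / 0.05159 = 15.76 d
Total t = Σ t_i = 28.73 days.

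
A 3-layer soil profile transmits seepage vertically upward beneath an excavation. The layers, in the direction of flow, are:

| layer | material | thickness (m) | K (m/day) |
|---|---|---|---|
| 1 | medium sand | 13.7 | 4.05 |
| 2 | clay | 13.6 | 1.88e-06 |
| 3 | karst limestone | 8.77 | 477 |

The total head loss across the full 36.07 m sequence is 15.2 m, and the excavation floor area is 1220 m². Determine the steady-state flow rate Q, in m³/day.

Flow is perpendicular to layering, so the layers act in series and the equivalent K is the thickness-weighted harmonic mean.
Total thickness L = 13.7 + 13.6 + 8.77 = 36.07 m.
Σ(b_i/K_i) = 13.7/4.05 + 13.6/1.88e-06 + 8.77/477 = 7.234e+06 d.
K_eq = L / Σ(b_i/K_i) = 36.07 / 7.234e+06 = 4.986e-06 m/day.
Q = K_eq · A · (Δh/L) = 4.986e-06 × 1220 × (15.2/36.07) = 0.002563 m³/day.

0.00256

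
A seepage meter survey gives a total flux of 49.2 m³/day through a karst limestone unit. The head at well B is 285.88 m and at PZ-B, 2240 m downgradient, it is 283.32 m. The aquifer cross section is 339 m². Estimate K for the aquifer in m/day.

127

Hydraulic gradient i = (285.88 − 283.32) / 2240 = 2.56 / 2240 = 0.001143.
From Q = K·A·i, K = Q / (A·i) = 49.2 / (339.0 × 0.001143) = 127.0 m/day.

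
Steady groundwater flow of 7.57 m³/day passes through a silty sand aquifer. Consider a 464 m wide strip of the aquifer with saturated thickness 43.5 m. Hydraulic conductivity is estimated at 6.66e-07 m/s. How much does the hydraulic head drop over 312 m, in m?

Convert K: 6.66e-07 m/s × 86400 = 0.05754 m/day.
Cross-sectional area A = 464 × 43.5 = 20184 m².
From Q = K·A·i, i = Q / (K·A) = 7.57 / (0.05754 × 20184) = 0.006518.
Head loss Δh = i · L = 0.006518 × 312 = 2.034 m.

2.03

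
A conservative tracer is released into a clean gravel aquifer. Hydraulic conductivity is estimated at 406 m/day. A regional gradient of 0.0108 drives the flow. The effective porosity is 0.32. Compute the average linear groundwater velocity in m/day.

13.7

Hydraulic gradient i = 0.0108.
Darcy flux q = K · i = 406.0 × 0.01080 = 4.385 m/day.
Seepage velocity v = q / n_e = 4.385 / 0.32 = 13.70 m/day.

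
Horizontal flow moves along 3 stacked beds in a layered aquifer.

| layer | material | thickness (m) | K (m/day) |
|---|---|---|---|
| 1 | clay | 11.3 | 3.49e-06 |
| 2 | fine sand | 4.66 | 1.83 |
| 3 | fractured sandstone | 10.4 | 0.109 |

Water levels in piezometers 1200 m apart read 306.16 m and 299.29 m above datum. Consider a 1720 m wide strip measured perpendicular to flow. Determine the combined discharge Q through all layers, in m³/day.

95.1

Flow is parallel to layering, so each bed carries its own Darcy discharge and the transmissivities add.
Σ(K_i·b_i) = 3.49e-06×11.3 + 1.83×4.66 + 0.109×10.4 = 9.661 m²/day.
Hydraulic gradient i = (306.16 − 299.29) / 1200 = 6.87 / 1200 = 0.005725.
Q = Σ(K_i·b_i) · W · i = 9.661 × 1720 × 0.005725 = 95.14 m³/day.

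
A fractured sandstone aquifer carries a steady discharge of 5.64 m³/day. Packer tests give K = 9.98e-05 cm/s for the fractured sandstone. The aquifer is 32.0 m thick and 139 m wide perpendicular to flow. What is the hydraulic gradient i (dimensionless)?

Convert K: 9.98e-05 cm/s × 864 = 0.08623 m/day.
Cross-sectional area A = 139 × 32.0 = 4448 m².
From Q = K·A·i, i = Q / (K·A) = 5.64 / (0.08623 × 4448) = 0.01471.

0.0147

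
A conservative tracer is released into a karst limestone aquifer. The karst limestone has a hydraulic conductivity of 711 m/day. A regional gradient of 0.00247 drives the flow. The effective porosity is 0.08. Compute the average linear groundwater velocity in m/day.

Hydraulic gradient i = 0.00247.
Darcy flux q = K · i = 711.0 × 0.002470 = 1.756 m/day.
Seepage velocity v = q / n_e = 1.756 / 0.08 = 21.95 m/day.

22.0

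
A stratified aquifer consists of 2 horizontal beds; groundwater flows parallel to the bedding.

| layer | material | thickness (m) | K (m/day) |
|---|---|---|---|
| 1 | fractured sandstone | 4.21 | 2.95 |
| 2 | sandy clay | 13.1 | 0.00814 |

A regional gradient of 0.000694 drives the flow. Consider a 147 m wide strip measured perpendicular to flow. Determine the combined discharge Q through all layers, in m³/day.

Flow is parallel to layering, so each bed carries its own Darcy discharge and the transmissivities add.
Σ(K_i·b_i) = 2.95×4.21 + 0.00814×13.1 = 12.53 m²/day.
Hydraulic gradient i = 0.000694.
Q = Σ(K_i·b_i) · W · i = 12.53 × 147 × 0.0006940 = 1.278 m³/day.

1.28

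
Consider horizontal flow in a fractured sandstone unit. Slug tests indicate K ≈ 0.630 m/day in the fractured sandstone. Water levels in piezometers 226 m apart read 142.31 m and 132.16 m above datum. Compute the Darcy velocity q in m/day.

0.0283

Hydraulic gradient i = (142.31 − 132.16) / 226 = 10.15 / 226 = 0.04491.
Specific discharge q = K · i = 0.6300 × 0.04491 = 0.02829 m/day.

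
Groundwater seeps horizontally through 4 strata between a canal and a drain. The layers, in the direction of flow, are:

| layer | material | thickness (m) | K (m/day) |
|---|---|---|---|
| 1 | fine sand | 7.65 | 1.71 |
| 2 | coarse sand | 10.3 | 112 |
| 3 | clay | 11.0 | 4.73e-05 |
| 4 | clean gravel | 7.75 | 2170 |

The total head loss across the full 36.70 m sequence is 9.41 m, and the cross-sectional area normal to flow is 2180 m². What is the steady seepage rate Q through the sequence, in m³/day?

0.0882

Flow is perpendicular to layering, so the layers act in series and the equivalent K is the thickness-weighted harmonic mean.
Total thickness L = 7.65 + 10.3 + 11.0 + 7.75 = 36.70 m.
Σ(b_i/K_i) = 7.65/1.71 + 10.3/112 + 11.0/4.73e-05 + 7.75/2170 = 2.326e+05 d.
K_eq = L / Σ(b_i/K_i) = 36.70 / 2.326e+05 = 0.0001578 m/day.
Q = K_eq · A · (Δh/L) = 0.0001578 × 2180 × (9.41/36.70) = 0.08821 m³/day.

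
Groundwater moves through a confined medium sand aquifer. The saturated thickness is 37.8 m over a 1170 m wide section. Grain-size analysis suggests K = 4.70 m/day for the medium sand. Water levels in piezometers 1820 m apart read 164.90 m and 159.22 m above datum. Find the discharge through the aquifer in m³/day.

649

Cross-sectional area A = 1170 × 37.8 = 44226 m².
Hydraulic gradient i = (164.90 − 159.22) / 1820 = 5.68 / 1820 = 0.003121.
Darcy's law: Q = K · A · i = 4.700 × 44226 × 0.003121 = 648.7 m³/day.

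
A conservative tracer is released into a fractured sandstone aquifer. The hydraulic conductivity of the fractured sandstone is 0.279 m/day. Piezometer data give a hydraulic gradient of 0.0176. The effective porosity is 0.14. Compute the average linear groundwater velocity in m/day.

Hydraulic gradient i = 0.0176.
Darcy flux q = K · i = 0.2790 × 0.01760 = 0.004910 m/day.
Seepage velocity v = q / n_e = 0.004910 / 0.14 = 0.03507 m/day.

0.0351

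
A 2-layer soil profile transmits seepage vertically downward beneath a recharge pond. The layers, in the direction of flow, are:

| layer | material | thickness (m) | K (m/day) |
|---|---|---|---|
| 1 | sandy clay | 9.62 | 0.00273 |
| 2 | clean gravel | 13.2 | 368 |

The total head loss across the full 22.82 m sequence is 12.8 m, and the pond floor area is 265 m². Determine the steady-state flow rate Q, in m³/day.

Flow is perpendicular to layering, so the layers act in series and the equivalent K is the thickness-weighted harmonic mean.
Total thickness L = 9.62 + 13.2 = 22.82 m.
Σ(b_i/K_i) = 9.62/0.00273 + 13.2/368 = 3524 d.
K_eq = L / Σ(b_i/K_i) = 22.82 / 3524 = 0.006476 m/day.
Q = K_eq · A · (Δh/L) = 0.006476 × 265 × (12.8/22.82) = 0.9626 m³/day.

0.963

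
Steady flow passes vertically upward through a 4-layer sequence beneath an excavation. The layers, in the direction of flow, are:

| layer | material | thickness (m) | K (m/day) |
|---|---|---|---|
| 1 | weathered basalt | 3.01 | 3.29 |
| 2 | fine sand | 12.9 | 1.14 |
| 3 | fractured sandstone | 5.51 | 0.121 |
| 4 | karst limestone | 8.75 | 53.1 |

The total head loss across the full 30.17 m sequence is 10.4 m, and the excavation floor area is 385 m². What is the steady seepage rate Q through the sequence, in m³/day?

69.1

Flow is perpendicular to layering, so the layers act in series and the equivalent K is the thickness-weighted harmonic mean.
Total thickness L = 3.01 + 12.9 + 5.51 + 8.75 = 30.17 m.
Σ(b_i/K_i) = 3.01/3.29 + 12.9/1.14 + 5.51/0.121 + 8.75/53.1 = 57.93 d.
K_eq = L / Σ(b_i/K_i) = 30.17 / 57.93 = 0.5208 m/day.
Q = K_eq · A · (Δh/L) = 0.5208 × 385 × (10.4/30.17) = 69.11 m³/day.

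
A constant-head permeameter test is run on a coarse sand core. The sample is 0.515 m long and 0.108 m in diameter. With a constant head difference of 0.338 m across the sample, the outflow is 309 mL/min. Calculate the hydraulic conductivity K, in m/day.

74.0

Cross-sectional area A = π·(d/2)² = π × (0.108/2)² = 0.009161 m².
Convert discharge: 309 mL/min = 5.150e-06 m³/s.
Darcy's law rearranged: K = Q·L / (A·Δh) = 5.150e-06 × 0.515 / (0.009161 × 0.338) = 0.0008566 m/s = 74.01 m/day.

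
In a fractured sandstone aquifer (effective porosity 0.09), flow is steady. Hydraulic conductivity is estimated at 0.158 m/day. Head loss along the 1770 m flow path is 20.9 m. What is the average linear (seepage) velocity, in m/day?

Hydraulic gradient i = Δh / L = 20.9 / 1770 = 0.01181.
Darcy flux q = K · i = 0.1580 × 0.01181 = 0.001866 m/day.
Seepage velocity v = q / n_e = 0.001866 / 0.09 = 0.02073 m/day.

0.0207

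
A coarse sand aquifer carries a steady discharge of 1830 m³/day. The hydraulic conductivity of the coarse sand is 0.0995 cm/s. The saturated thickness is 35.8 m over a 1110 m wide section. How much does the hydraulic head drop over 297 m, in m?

Convert K: 0.0995 cm/s × 864 = 85.97 m/day.
Cross-sectional area A = 1110 × 35.8 = 39738 m².
From Q = K·A·i, i = Q / (K·A) = 1830 / (85.97 × 39738) = 0.0005357.
Head loss Δh = i · L = 0.0005357 × 297 = 0.1591 m.

0.159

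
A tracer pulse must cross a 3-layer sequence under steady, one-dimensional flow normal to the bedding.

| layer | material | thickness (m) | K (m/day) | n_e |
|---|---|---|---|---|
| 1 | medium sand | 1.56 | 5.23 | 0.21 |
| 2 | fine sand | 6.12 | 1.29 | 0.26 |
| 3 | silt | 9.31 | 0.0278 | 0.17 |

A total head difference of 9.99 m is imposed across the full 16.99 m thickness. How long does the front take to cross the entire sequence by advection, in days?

119

With flow normal to the layers, continuity requires the same specific discharge q through every layer.
Σ(b_i/K_i) = 1.56/5.23 + 6.12/1.29 + 9.31/0.0278 = 339.9 d.
q = Δh / Σ(b_i/K_i) = 9.99 / 339.9 = 0.02939 m/day.
In each layer the seepage velocity is v_i = q/n_i, so the layer transit time is t_i = b_i·n_i / q:
  layer 1 (medium sand): t_1 = 1.56 × 0.21 / 0.02939 = 11.15 d
  layer 2 (fine sand): t_2 = 6.12 × 0.26 / 0.02939 = 54.14 d
  layer 3 (silt): t_3 = 9.31 × 0.17 / 0.02939 = 53.86 d
Total t = Σ t_i = 119.1 days.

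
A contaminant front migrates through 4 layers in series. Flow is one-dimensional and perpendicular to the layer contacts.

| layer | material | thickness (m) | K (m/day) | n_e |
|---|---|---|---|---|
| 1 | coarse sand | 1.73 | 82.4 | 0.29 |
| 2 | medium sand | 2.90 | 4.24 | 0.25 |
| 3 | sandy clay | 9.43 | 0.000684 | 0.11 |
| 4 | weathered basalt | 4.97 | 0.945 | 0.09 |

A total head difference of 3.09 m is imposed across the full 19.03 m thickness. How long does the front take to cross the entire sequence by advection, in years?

33.1

With flow normal to the layers, continuity requires the same specific discharge q through every layer.
Σ(b_i/K_i) = 1.73/82.4 + 2.90/4.24 + 9.43/0.000684 + 4.97/0.945 = 13793 d.
q = Δh / Σ(b_i/K_i) = 3.09 / 13793 = 0.0002240 m/day.
In each layer the seepage velocity is v_i = q/n_i, so the layer transit time is t_i = b_i·n_i / q:
  layer 1 (coarse sand): t_1 = 1.73 × 0.29 / 0.0002240 = 2239 d
  layer 2 (medium sand): t_2 = 2.90 × 0.25 / 0.0002240 = 3236 d
  layer 3 (sandy clay): t_3 = 9.43 × 0.11 / 0.0002240 = 4630 d
  layer 4 (weathered basalt): t_4 = 4.97 × 0.09 / 0.0002240 = 1997 d
Total t = Σ t_i = 12102 days = 33.13 years.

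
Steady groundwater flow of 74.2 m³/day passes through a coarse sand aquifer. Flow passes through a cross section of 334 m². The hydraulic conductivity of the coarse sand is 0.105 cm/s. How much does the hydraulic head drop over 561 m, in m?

1.37

Convert K: 0.105 cm/s × 864 = 90.72 m/day.
From Q = K·A·i, i = Q / (K·A) = 74.2 / (90.72 × 334.0) = 0.002449.
Head loss Δh = i · L = 0.002449 × 561 = 1.374 m.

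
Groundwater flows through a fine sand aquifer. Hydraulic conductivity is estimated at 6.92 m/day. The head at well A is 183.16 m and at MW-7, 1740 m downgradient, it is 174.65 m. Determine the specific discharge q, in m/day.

Hydraulic gradient i = (183.16 − 174.65) / 1740 = 8.51 / 1740 = 0.004891.
Specific discharge q = K · i = 6.920 × 0.004891 = 0.03384 m/day.

0.0338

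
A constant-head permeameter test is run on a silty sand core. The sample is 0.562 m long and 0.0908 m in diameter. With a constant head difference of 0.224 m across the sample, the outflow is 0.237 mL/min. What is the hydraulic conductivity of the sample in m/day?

Cross-sectional area A = π·(d/2)² = π × (0.0908/2)² = 0.006475 m².
Convert discharge: 0.237 mL/min = 3.950e-09 m³/s.
Darcy's law rearranged: K = Q·L / (A·Δh) = 3.950e-09 × 0.562 / (0.006475 × 0.224) = 1.530e-06 m/s = 0.1322 m/day.

0.132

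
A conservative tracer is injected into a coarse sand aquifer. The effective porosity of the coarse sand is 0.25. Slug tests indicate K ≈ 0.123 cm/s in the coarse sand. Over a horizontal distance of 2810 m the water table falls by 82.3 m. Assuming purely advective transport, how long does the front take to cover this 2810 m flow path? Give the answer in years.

0.618

Convert K: 0.123 cm/s × 864 = 106.3 m/day.
Hydraulic gradient i = Δh / L = 82.3 / 2810 = 0.02929.
Darcy flux q = K · i = 106.3 × 0.02929 = 3.113 m/day.
Seepage velocity v = q / n_e = 3.113 / 0.25 = 12.45 m/day.
Travel time t = L / v = 2810 / 12.45 = 225.7 days = 0.6179 years.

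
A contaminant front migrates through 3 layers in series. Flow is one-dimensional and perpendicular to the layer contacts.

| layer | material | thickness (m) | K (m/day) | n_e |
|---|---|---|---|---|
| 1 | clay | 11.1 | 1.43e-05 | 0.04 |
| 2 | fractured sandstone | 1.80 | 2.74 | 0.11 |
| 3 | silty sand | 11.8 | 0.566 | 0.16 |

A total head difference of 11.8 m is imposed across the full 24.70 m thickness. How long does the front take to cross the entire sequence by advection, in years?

456

With flow normal to the layers, continuity requires the same specific discharge q through every layer.
Σ(b_i/K_i) = 11.1/1.43e-05 + 1.80/2.74 + 11.8/0.566 = 7.762e+05 d.
q = Δh / Σ(b_i/K_i) = 11.8 / 7.762e+05 = 1.520e-05 m/day.
In each layer the seepage velocity is v_i = q/n_i, so the layer transit time is t_i = b_i·n_i / q:
  layer 1 (clay): t_1 = 11.1 × 0.04 / 1.520e-05 = 29208 d
  layer 2 (fractured sandstone): t_2 = 1.80 × 0.11 / 1.520e-05 = 13025 d
  layer 3 (silty sand): t_3 = 11.8 × 0.16 / 1.520e-05 = 1.242e+05 d
Total t = Σ t_i = 1.664e+05 days = 455.7 years.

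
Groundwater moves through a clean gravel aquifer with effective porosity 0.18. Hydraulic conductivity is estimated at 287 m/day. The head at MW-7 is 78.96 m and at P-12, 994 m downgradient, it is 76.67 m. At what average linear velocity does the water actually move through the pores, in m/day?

3.67

Hydraulic gradient i = (78.96 − 76.67) / 994 = 2.29 / 994 = 0.002304.
Darcy flux q = K · i = 287.0 × 0.002304 = 0.6612 m/day.
Seepage velocity v = q / n_e = 0.6612 / 0.18 = 3.673 m/day.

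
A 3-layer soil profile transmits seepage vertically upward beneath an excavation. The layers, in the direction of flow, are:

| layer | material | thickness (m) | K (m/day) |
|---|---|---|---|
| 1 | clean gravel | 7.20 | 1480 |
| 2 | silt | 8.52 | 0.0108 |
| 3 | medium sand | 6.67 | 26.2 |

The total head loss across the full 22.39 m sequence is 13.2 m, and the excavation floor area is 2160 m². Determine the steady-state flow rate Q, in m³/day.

Flow is perpendicular to layering, so the layers act in series and the equivalent K is the thickness-weighted harmonic mean.
Total thickness L = 7.20 + 8.52 + 6.67 = 22.39 m.
Σ(b_i/K_i) = 7.20/1480 + 8.52/0.0108 + 6.67/26.2 = 789.1 d.
K_eq = L / Σ(b_i/K_i) = 22.39 / 789.1 = 0.02837 m/day.
Q = K_eq · A · (Δh/L) = 0.02837 × 2160 × (13.2/22.39) = 36.13 m³/day.

36.1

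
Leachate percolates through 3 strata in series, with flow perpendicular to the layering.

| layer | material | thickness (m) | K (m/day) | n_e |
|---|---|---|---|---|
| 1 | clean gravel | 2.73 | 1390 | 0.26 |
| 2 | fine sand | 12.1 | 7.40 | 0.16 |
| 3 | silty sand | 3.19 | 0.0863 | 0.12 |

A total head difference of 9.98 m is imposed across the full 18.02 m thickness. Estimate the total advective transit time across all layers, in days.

With flow normal to the layers, continuity requires the same specific discharge q through every layer.
Σ(b_i/K_i) = 2.73/1390 + 12.1/7.40 + 3.19/0.0863 = 38.60 d.
q = Δh / Σ(b_i/K_i) = 9.98 / 38.60 = 0.2585 m/day.
In each layer the seepage velocity is v_i = q/n_i, so the layer transit time is t_i = b_i·n_i / q:
  layer 1 (clean gravel): t_1 = 2.73 × 0.26 / 0.2585 = 2.745 d
  layer 2 (fine sand): t_2 = 12.1 × 0.16 / 0.2585 = 7.488 d
  layer 3 (silty sand): t_3 = 3.19 × 0.12 / 0.2585 = 1.481 d
Total t = Σ t_i = 11.71 days.

11.7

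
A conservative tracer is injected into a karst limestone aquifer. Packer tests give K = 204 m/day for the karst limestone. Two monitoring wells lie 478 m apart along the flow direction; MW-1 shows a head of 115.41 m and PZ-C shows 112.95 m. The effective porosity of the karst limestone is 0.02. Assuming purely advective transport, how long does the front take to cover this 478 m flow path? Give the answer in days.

9.11

Hydraulic gradient i = (115.41 − 112.95) / 478 = 2.46 / 478 = 0.005146.
Darcy flux q = K · i = 204.0 × 0.005146 = 1.050 m/day.
Seepage velocity v = q / n_e = 1.050 / 0.02 = 52.49 m/day.
Travel time t = L / v = 478 / 52.49 = 9.106 days.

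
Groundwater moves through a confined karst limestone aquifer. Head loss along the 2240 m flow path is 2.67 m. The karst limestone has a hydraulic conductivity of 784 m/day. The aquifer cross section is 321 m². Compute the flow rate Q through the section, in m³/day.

300

Hydraulic gradient i = Δh / L = 2.67 / 2240 = 0.001192.
Darcy's law: Q = K · A · i = 784.0 × 321.0 × 0.001192 = 300.0 m³/day.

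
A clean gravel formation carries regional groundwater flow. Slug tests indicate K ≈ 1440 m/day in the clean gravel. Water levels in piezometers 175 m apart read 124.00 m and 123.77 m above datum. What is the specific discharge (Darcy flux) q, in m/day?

Hydraulic gradient i = (124.00 − 123.77) / 175 = 0.23 / 175 = 0.001314.
Specific discharge q = K · i = 1440 × 0.001314 = 1.893 m/day.

1.89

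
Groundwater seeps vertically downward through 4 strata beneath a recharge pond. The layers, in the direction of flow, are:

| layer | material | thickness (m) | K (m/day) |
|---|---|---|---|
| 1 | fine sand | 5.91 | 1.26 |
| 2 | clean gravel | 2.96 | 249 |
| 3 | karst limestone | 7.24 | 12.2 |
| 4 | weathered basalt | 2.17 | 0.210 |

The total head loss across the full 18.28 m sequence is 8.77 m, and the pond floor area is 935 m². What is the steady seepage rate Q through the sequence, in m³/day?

Flow is perpendicular to layering, so the layers act in series and the equivalent K is the thickness-weighted harmonic mean.
Total thickness L = 5.91 + 2.96 + 7.24 + 2.17 = 18.28 m.
Σ(b_i/K_i) = 5.91/1.26 + 2.96/249 + 7.24/12.2 + 2.17/0.210 = 15.63 d.
K_eq = L / Σ(b_i/K_i) = 18.28 / 15.63 = 1.170 m/day.
Q = K_eq · A · (Δh/L) = 1.170 × 935 × (8.77/18.28) = 524.7 m³/day.

525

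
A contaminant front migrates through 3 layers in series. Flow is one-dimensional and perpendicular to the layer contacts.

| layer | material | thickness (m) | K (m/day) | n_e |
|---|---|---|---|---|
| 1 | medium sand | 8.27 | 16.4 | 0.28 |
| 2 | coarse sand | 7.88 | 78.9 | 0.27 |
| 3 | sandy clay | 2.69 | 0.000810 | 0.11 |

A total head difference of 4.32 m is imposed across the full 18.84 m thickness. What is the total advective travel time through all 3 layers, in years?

9.98

With flow normal to the layers, continuity requires the same specific discharge q through every layer.
Σ(b_i/K_i) = 8.27/16.4 + 7.88/78.9 + 2.69/0.000810 = 3322 d.
q = Δh / Σ(b_i/K_i) = 4.32 / 3322 = 0.001301 m/day.
In each layer the seepage velocity is v_i = q/n_i, so the layer transit time is t_i = b_i·n_i / q:
  layer 1 (medium sand): t_1 = 8.27 × 0.28 / 0.001301 = 1780 d
  layer 2 (coarse sand): t_2 = 7.88 × 0.27 / 0.001301 = 1636 d
  layer 3 (sandy clay): t_3 = 2.69 × 0.11 / 0.001301 = 227.5 d
Total t = Σ t_i = 3644 days = 9.976 years.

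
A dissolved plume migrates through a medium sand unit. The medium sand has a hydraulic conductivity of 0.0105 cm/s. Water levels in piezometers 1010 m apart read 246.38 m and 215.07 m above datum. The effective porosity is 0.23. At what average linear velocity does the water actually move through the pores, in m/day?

Convert K: 0.0105 cm/s × 864 = 9.072 m/day.
Hydraulic gradient i = (246.38 − 215.07) / 1010 = 31.31 / 1010 = 0.03100.
Darcy flux q = K · i = 9.072 × 0.03100 = 0.2812 m/day.
Seepage velocity v = q / n_e = 0.2812 / 0.23 = 1.223 m/day.

1.22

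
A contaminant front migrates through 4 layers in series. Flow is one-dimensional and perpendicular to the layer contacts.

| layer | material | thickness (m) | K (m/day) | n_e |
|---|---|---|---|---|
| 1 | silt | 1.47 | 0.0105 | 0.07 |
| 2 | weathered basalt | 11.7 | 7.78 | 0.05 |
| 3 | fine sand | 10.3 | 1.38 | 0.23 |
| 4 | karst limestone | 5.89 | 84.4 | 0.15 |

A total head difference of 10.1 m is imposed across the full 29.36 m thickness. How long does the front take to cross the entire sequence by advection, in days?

58.1

With flow normal to the layers, continuity requires the same specific discharge q through every layer.
Σ(b_i/K_i) = 1.47/0.0105 + 11.7/7.78 + 10.3/1.38 + 5.89/84.4 = 149.0 d.
q = Δh / Σ(b_i/K_i) = 10.1 / 149.0 = 0.06777 m/day.
In each layer the seepage velocity is v_i = q/n_i, so the layer transit time is t_i = b_i·n_i / q:
  layer 1 (silt): t_1 = 1.47 × 0.07 / 0.06777 = 1.518 d
  layer 2 (weathered basalt): t_2 = 11.7 × 0.05 / 0.06777 = 8.632 d
  layer 3 (fine sand): t_3 = 10.3 × 0.23 / 0.06777 = 34.96 d
  layer 4 (karst limestone): t_4 = 5.89 × 0.15 / 0.06777 = 13.04 d
Total t = Σ t_i = 58.15 days.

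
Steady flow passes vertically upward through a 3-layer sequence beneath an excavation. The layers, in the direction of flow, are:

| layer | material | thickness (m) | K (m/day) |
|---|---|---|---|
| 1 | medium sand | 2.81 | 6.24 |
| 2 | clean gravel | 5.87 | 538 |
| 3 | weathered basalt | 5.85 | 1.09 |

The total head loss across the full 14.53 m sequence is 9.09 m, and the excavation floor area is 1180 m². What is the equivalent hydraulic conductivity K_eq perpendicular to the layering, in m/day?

Flow is perpendicular to layering, so the layers act in series and the equivalent K is the thickness-weighted harmonic mean.
Total thickness L = 2.81 + 5.87 + 5.85 = 14.53 m.
Σ(b_i/K_i) = 2.81/6.24 + 5.87/538 + 5.85/1.09 = 5.828 d.
K_eq = L / Σ(b_i/K_i) = 14.53 / 5.828 = 2.493 m/day.

2.49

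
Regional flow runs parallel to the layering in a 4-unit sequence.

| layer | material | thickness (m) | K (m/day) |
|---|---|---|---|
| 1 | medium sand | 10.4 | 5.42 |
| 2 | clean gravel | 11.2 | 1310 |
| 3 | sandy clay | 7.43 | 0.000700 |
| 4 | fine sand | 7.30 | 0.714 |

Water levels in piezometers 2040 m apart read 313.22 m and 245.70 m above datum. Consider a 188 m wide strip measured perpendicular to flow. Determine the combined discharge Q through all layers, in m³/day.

Flow is parallel to layering, so each bed carries its own Darcy discharge and the transmissivities add.
Σ(K_i·b_i) = 5.42×10.4 + 1310×11.2 + 0.000700×7.43 + 0.714×7.30 = 14734 m²/day.
Hydraulic gradient i = (313.22 − 245.70) / 2040 = 67.52 / 2040 = 0.03310.
Q = Σ(K_i·b_i) · W · i = 14734 × 188 × 0.03310 = 91679 m³/day.

91700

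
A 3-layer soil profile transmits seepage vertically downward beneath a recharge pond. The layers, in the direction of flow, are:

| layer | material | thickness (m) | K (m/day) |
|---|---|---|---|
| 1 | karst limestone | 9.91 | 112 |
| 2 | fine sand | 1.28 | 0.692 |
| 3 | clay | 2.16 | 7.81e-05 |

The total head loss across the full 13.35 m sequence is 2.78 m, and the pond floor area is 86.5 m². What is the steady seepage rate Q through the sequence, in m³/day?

0.00869

Flow is perpendicular to layering, so the layers act in series and the equivalent K is the thickness-weighted harmonic mean.
Total thickness L = 9.91 + 1.28 + 2.16 = 13.35 m.
Σ(b_i/K_i) = 9.91/112 + 1.28/0.692 + 2.16/7.81e-05 = 27659 d.
K_eq = L / Σ(b_i/K_i) = 13.35 / 27659 = 0.0004827 m/day.
Q = K_eq · A · (Δh/L) = 0.0004827 × 86.5 × (2.78/13.35) = 0.008694 m³/day.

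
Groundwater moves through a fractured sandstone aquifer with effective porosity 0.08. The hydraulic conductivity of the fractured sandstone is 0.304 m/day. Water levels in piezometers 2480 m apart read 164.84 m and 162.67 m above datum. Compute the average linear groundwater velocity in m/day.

Hydraulic gradient i = (164.84 − 162.67) / 2480 = 2.17 / 2480 = 0.0008750.
Darcy flux q = K · i = 0.3040 × 0.0008750 = 0.0002660 m/day.
Seepage velocity v = q / n_e = 0.0002660 / 0.08 = 0.003325 m/day.

0.00333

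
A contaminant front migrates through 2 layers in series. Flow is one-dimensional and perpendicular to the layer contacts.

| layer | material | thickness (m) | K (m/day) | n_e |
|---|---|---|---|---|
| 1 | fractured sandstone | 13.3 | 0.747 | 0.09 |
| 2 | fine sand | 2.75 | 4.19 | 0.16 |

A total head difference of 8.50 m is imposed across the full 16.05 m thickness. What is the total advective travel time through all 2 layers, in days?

3.56

With flow normal to the layers, continuity requires the same specific discharge q through every layer.
Σ(b_i/K_i) = 13.3/0.747 + 2.75/4.19 = 18.46 d.
q = Δh / Σ(b_i/K_i) = 8.50 / 18.46 = 0.4604 m/day.
In each layer the seepage velocity is v_i = q/n_i, so the layer transit time is t_i = b_i·n_i / q:
  layer 1 (fractured sandstone): t_1 = 13.3 × 0.09 / 0.4604 = 2.600 d
  layer 2 (fine sand): t_2 = 2.75 × 0.16 / 0.4604 = 0.9556 d
Total t = Σ t_i = 3.555 days.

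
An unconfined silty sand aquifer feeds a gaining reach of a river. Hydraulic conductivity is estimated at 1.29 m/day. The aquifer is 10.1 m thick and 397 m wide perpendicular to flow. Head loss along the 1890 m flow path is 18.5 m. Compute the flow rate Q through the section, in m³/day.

Cross-sectional area A = 397 × 10.1 = 4010 m².
Hydraulic gradient i = Δh / L = 18.5 / 1890 = 0.009788.
Darcy's law: Q = K · A · i = 1.290 × 4010 × 0.009788 = 50.63 m³/day.

50.6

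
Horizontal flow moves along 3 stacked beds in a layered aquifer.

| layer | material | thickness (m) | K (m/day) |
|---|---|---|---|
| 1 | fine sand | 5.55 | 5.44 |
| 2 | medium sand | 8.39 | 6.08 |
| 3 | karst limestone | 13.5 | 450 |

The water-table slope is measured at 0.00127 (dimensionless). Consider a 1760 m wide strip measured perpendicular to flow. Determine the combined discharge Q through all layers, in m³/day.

Flow is parallel to layering, so each bed carries its own Darcy discharge and the transmissivities add.
Σ(K_i·b_i) = 5.44×5.55 + 6.08×8.39 + 450×13.5 = 6156 m²/day.
Hydraulic gradient i = 0.00127.
Q = Σ(K_i·b_i) · W · i = 6156 × 1760 × 0.001270 = 13760 m³/day.

13800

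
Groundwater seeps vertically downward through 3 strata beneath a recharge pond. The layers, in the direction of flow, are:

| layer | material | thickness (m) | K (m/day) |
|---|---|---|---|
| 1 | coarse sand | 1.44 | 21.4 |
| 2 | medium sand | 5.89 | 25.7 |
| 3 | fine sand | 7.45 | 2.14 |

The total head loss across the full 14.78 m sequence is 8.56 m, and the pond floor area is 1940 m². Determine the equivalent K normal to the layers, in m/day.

Flow is perpendicular to layering, so the layers act in series and the equivalent K is the thickness-weighted harmonic mean.
Total thickness L = 1.44 + 5.89 + 7.45 = 14.78 m.
Σ(b_i/K_i) = 1.44/21.4 + 5.89/25.7 + 7.45/2.14 = 3.778 d.
K_eq = L / Σ(b_i/K_i) = 14.78 / 3.778 = 3.912 m/day.

3.91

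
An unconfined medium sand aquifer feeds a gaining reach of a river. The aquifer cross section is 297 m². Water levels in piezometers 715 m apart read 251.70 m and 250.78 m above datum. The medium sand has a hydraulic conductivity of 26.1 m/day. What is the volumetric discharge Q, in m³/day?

9.97

Hydraulic gradient i = (251.70 − 250.78) / 715 = 0.92 / 715 = 0.001287.
Darcy's law: Q = K · A · i = 26.10 × 297.0 × 0.001287 = 9.974 m³/day.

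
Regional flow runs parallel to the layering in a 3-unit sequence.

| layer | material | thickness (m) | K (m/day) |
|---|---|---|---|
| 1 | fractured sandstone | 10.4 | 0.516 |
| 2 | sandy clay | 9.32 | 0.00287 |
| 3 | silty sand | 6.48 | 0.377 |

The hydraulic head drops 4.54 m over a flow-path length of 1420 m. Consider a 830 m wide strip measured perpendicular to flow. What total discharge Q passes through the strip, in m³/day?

20.8

Flow is parallel to layering, so each bed carries its own Darcy discharge and the transmissivities add.
Σ(K_i·b_i) = 0.516×10.4 + 0.00287×9.32 + 0.377×6.48 = 7.836 m²/day.
Hydraulic gradient i = Δh / L = 4.54 / 1420 = 0.003197.
Q = Σ(K_i·b_i) · W · i = 7.836 × 830 × 0.003197 = 20.79 m³/day.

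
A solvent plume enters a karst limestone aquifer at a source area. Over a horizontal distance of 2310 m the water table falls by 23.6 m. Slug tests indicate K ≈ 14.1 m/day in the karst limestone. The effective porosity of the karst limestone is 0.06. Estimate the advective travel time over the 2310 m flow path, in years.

2.63

Hydraulic gradient i = Δh / L = 23.6 / 2310 = 0.01022.
Darcy flux q = K · i = 14.10 × 0.01022 = 0.1441 m/day.
Seepage velocity v = q / n_e = 0.1441 / 0.06 = 2.401 m/day.
Travel time t = L / v = 2310 / 2.401 = 962.2 days = 2.634 years.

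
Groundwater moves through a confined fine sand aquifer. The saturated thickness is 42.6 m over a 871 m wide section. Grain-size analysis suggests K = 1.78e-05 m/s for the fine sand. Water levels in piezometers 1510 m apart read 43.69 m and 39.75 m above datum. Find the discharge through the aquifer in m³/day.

149

Convert K: 1.78e-05 m/s × 86400 = 1.538 m/day.
Cross-sectional area A = 871 × 42.6 = 37105 m².
Hydraulic gradient i = (43.69 − 39.75) / 1510 = 3.94 / 1510 = 0.002609.
Darcy's law: Q = K · A · i = 1.538 × 37105 × 0.002609 = 148.9 m³/day.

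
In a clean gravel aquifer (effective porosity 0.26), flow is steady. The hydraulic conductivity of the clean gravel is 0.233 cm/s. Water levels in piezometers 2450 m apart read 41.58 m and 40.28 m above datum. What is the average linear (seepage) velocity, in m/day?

0.411

Convert K: 0.233 cm/s × 864 = 201.3 m/day.
Hydraulic gradient i = (41.58 − 40.28) / 2450 = 1.3 / 2450 = 0.0005306.
Darcy flux q = K · i = 201.3 × 0.0005306 = 0.1068 m/day.
Seepage velocity v = q / n_e = 0.1068 / 0.26 = 0.4108 m/day.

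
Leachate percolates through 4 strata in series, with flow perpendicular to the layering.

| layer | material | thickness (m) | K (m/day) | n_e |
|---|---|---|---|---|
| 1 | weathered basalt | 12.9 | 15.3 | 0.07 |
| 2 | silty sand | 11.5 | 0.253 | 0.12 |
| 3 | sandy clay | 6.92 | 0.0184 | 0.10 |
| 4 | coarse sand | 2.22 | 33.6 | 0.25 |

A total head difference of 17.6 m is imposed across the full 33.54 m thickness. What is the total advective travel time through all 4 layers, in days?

With flow normal to the layers, continuity requires the same specific discharge q through every layer.
Σ(b_i/K_i) = 12.9/15.3 + 11.5/0.253 + 6.92/0.0184 + 2.22/33.6 = 422.5 d.
q = Δh / Σ(b_i/K_i) = 17.6 / 422.5 = 0.04166 m/day.
In each layer the seepage velocity is v_i = q/n_i, so the layer transit time is t_i = b_i·n_i / q:
  layer 1 (weathered basalt): t_1 = 12.9 × 0.07 / 0.04166 = 21.67 d
  layer 2 (silty sand): t_2 = 11.5 × 0.12 / 0.04166 = 33.12 d
  layer 3 (sandy clay): t_3 = 6.92 × 0.10 / 0.04166 = 16.61 d
  layer 4 (coarse sand): t_4 = 2.22 × 0.25 / 0.04166 = 13.32 d
Total t = Σ t_i = 84.73 days.

84.7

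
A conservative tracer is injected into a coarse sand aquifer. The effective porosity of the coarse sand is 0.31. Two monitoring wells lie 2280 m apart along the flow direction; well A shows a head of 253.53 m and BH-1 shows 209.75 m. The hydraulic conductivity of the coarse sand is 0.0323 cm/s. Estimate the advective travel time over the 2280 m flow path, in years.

3.61

Convert K: 0.0323 cm/s × 864 = 27.91 m/day.
Hydraulic gradient i = (253.53 − 209.75) / 2280 = 43.78 / 2280 = 0.01920.
Darcy flux q = K · i = 27.91 × 0.01920 = 0.5359 m/day.
Seepage velocity v = q / n_e = 0.5359 / 0.31 = 1.729 m/day.
Travel time t = L / v = 2280 / 1.729 = 1319 days = 3.611 years.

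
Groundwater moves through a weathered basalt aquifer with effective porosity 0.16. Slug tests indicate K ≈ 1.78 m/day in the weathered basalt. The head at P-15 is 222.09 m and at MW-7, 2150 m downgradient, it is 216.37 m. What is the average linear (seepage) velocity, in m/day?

0.0296

Hydraulic gradient i = (222.09 − 216.37) / 2150 = 5.72 / 2150 = 0.002660.
Darcy flux q = K · i = 1.780 × 0.002660 = 0.004736 m/day.
Seepage velocity v = q / n_e = 0.004736 / 0.16 = 0.02960 m/day.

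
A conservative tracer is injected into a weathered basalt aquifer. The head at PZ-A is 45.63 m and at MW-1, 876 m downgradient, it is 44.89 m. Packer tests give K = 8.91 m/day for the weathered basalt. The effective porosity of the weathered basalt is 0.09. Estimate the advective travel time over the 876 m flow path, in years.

28.7

Hydraulic gradient i = (45.63 − 44.89) / 876 = 0.74 / 876 = 0.0008447.
Darcy flux q = K · i = 8.910 × 0.0008447 = 0.007527 m/day.
Seepage velocity v = q / n_e = 0.007527 / 0.09 = 0.08363 m/day.
Travel time t = L / v = 876 / 0.08363 = 10475 days = 28.68 years.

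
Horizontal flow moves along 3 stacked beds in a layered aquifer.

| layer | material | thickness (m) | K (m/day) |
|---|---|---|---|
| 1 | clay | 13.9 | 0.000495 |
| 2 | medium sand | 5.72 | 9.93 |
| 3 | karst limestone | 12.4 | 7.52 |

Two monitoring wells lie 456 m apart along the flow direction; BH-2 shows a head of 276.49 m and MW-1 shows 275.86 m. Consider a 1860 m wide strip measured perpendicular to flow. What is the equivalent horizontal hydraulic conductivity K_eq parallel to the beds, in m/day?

Flow is parallel to layering, so each bed carries its own Darcy discharge and the transmissivities add.
Σ(K_i·b_i) = 0.000495×13.9 + 9.93×5.72 + 7.52×12.4 = 150.1 m²/day.
Total thickness b = 32.02 m, so K_eq = Σ(K_i·b_i)/b = 4.686 m/day.

4.69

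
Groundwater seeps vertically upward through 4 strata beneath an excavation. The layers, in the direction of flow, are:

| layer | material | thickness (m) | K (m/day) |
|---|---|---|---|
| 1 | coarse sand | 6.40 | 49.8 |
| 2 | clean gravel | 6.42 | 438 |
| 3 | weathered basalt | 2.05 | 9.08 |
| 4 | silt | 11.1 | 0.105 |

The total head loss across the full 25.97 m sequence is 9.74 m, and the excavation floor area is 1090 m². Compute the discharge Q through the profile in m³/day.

Flow is perpendicular to layering, so the layers act in series and the equivalent K is the thickness-weighted harmonic mean.
Total thickness L = 6.40 + 6.42 + 2.05 + 11.1 = 25.97 m.
Σ(b_i/K_i) = 6.40/49.8 + 6.42/438 + 2.05/9.08 + 11.1/0.105 = 106.1 d.
K_eq = L / Σ(b_i/K_i) = 25.97 / 106.1 = 0.2448 m/day.
Q = K_eq · A · (Δh/L) = 0.2448 × 1090 × (9.74/25.97) = 100.1 m³/day.

100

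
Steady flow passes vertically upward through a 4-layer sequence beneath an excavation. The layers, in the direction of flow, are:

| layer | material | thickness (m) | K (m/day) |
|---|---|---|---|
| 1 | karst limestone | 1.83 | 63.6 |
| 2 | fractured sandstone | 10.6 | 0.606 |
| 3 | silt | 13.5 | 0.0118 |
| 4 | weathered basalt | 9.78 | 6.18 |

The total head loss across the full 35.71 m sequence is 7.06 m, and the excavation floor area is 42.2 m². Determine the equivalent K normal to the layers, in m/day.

0.0307

Flow is perpendicular to layering, so the layers act in series and the equivalent K is the thickness-weighted harmonic mean.
Total thickness L = 1.83 + 10.6 + 13.5 + 9.78 = 35.71 m.
Σ(b_i/K_i) = 1.83/63.6 + 10.6/0.606 + 13.5/0.0118 + 9.78/6.18 = 1163 d.
K_eq = L / Σ(b_i/K_i) = 35.71 / 1163 = 0.03070 m/day.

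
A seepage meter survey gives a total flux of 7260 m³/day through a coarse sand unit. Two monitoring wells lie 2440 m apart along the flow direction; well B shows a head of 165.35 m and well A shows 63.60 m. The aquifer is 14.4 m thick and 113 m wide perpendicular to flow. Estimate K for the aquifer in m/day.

107

Cross-sectional area A = 113 × 14.4 = 1627 m².
Hydraulic gradient i = (165.35 − 63.60) / 2440 = 101.75 / 2440 = 0.04170.
From Q = K·A·i, K = Q / (A·i) = 7260 / (1627 × 0.04170) = 107.0 m/day.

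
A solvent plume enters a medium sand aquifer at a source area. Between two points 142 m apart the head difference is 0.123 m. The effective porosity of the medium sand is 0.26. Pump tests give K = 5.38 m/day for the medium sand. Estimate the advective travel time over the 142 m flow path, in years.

Hydraulic gradient i = Δh / L = 0.123 / 142 = 0.0008662.
Darcy flux q = K · i = 5.380 × 0.0008662 = 0.004660 m/day.
Seepage velocity v = q / n_e = 0.004660 / 0.26 = 0.01792 m/day.
Travel time t = L / v = 142 / 0.01792 = 7923 days = 21.69 years.

21.7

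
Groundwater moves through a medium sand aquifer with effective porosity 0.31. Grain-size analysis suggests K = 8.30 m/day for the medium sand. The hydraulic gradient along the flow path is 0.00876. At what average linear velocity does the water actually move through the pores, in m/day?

0.235

Hydraulic gradient i = 0.00876.
Darcy flux q = K · i = 8.300 × 0.008760 = 0.07271 m/day.
Seepage velocity v = q / n_e = 0.07271 / 0.31 = 0.2345 m/day.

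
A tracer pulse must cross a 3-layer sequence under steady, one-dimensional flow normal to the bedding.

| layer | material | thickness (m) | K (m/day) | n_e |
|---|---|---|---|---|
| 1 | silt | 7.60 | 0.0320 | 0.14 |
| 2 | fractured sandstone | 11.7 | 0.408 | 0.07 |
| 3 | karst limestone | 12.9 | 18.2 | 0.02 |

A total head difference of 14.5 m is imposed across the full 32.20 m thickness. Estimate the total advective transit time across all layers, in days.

With flow normal to the layers, continuity requires the same specific discharge q through every layer.
Σ(b_i/K_i) = 7.60/0.0320 + 11.7/0.408 + 12.9/18.2 = 266.9 d.
q = Δh / Σ(b_i/K_i) = 14.5 / 266.9 = 0.05433 m/day.
In each layer the seepage velocity is v_i = q/n_i, so the layer transit time is t_i = b_i·n_i / q:
  layer 1 (silt): t_1 = 7.60 × 0.14 / 0.05433 = 19.58 d
  layer 2 (fractured sandstone): t_2 = 11.7 × 0.07 / 0.05433 = 15.07 d
  layer 3 (karst limestone): t_3 = 12.9 × 0.02 / 0.05433 = 4.749 d
Total t = Σ t_i = 39.41 days.

39.4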